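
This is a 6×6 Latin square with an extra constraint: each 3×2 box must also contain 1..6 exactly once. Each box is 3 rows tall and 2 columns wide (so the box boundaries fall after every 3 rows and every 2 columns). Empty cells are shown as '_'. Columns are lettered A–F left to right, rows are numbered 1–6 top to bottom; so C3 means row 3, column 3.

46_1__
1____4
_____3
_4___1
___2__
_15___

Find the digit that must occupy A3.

C1 = 3: in row 1, 3 can only go here (every other open cell in that row sees a 3).
C4 = 6: row 4 has {1,4}; col 3 has {3,5}; box has {2,5} → only 6 remains.
D4 = 3: row 4 has {1,4,6}; col 4 has {1,2}; box has {2,5,6} → only 3 remains.
D6 = 4: row 6 has {1,5}; col 4 has {1,2,3}; box has {2,3,5,6} → only 4 remains.
C2 = 2: row 2 has {1,4}; col 3 has {3,5,6}; box has {1,3} → only 2 remains.
C3 = 4: row 3 has {3}; col 3 has {2,3,5,6}; box has {1,2,3} → only 4 remains.
C5 = 1: row 5 has {2}; col 3 has {2,3,4,5,6}; box has {2,3,4,5,6} → only 1 remains.
B2 = 3: in row 2, 3 can only go here (every other open cell in that row sees a 3).
B5 = 5: row 5 has {1,2}; col 2 has {1,3,4,6}; box has {1,4} → only 5 remains.
F5 = 6: row 5 has {1,2,5}; col 6 has {1,3,4}; box has {1} → only 6 remains.
F6 = 2: row 6 has {1,4,5}; col 6 has {1,3,4,6}; box has {1,6} → only 2 remains.
F1 = 5: row 1 has {1,3,4,6}; col 6 has {1,2,3,4,6}; box has {3,4} → only 5 remains.
E2 = 6: row 2 has {1,2,3,4}; col 5 has {}; box has {3,4,5} → only 6 remains.
B3 = 2: row 3 has {3,4}; col 2 has {1,3,4,5,6}; box has {1,3,4,6} → only 2 remains.
E3 = 1: row 3 has {2,3,4}; col 5 has {6}; box has {3,4,5,6} → only 1 remains.
A4 = 2: row 4 has {1,3,4,6}; col 1 has {1,4}; box has {1,4,5} → only 2 remains.
E4 = 5: row 4 has {1,2,3,4,6}; col 5 has {1,6}; box has {1,2,6} → only 5 remains.
A5 = 3: row 5 has {1,2,5,6}; col 1 has {1,2,4}; box has {1,2,4,5} → only 3 remains.
E5 = 4: row 5 has {1,2,3,5,6}; col 5 has {1,5,6}; box has {1,2,5,6} → only 4 remains.
A6 = 6: row 6 has {1,2,4,5}; col 1 has {1,2,3,4}; box has {1,2,3,4,5} → only 6 remains.
E6 = 3: row 6 has {1,2,4,5,6}; col 5 has {1,4,5,6}; box has {1,2,4,5,6} → only 3 remains.
E1 = 2: row 1 has {1,3,4,5,6}; col 5 has {1,3,4,5,6}; box has {1,3,4,5,6} → only 2 remains.
D2 = 5: row 2 has {1,2,3,4,6}; col 4 has {1,2,3,4}; box has {1,2,3,4} → only 5 remains.
A3 = 5: row 3 has {1,2,3,4}; col 1 has {1,2,3,4,6}; box has {1,2,3,4,6} → only 5 remains.

5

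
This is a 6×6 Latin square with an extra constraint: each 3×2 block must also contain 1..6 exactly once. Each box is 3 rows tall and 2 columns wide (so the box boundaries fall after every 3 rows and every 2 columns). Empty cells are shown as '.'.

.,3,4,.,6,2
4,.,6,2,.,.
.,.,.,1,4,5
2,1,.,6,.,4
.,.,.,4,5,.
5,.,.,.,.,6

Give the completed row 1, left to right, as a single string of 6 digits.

R1C1 = 1: row 1 has {2,3,4,6}; col 1 has {2,4,5}; box has {3,4} → only 1 remains.
R1C4 = 5: row 1 has {1,2,3,4,6}; col 4 has {1,2,4,6}; box has {1,2,4,6} → only 5 remains.

134562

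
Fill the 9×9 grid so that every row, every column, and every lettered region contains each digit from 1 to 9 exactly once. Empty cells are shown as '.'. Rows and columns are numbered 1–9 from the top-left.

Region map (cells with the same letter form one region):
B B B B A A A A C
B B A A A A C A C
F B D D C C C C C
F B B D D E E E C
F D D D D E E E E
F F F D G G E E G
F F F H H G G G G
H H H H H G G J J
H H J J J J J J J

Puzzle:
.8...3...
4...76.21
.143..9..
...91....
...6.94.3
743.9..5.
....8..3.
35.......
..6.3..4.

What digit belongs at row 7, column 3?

9

row 4, column 2 = 3: in row 4, 3 can only go here (every other open cell in that row sees a 3).
row 4, column 9 = 4: in row 4, 4 can only go here (every other open cell in that row sees a 4).
row 2, column 2 = 9: row 2 has {1,2,4,6,7}; col 2 has {1,3,4,5,8}; region has {1,3,4,8} → only 9 remains.
row 1, column 5 = 4: in row 1, 4 can only go here (every other open cell in that row sees a 4).
row 1, column 8 = 9: in row 1, 9 can only go here (every other open cell in that row sees a 9).
row 1, column 7 = 1: in row 1, 1 can only go here (every other open cell in that row sees a 1).
row 2, column 7 = 3: in row 2, 3 can only go here (every other open cell in that row sees a 3).
row 6, column 6 = 1: in row 6, 1 can only go here (every other open cell in that row sees a 1).
row 7, column 2 = 6: in column 2, 6 can only go here (every other open cell in that column sees a 6).
row 1, column 1 = 6: in column 1, 6 can only go here (every other open cell in that column sees a 6).
row 5, column 8 = 1: in region E, 1 can only go here (every other open cell in that region sees a 1).
row 8, column 5 = 6: in region H, 6 can only go here (every other open cell in that region sees a 6).
row 6, column 9 = 6: in region G, 6 can only go here (every other open cell in that region sees a 6).
row 3, column 8 = 6: in row 3, 6 can only go here (every other open cell in that row sees a 6).
row 4, column 7 = 6: in row 4, 6 can only go here (every other open cell in that row sees a 6).
row 9, column 4 = 1: in region J, 1 can only go here (every other open cell in that region sees a 1).
row 8, column 3 = 1: in row 8, 1 can only go here (every other open cell in that row sees a 1).
row 7, column 1 = 1: in row 7, 1 can only go here (every other open cell in that row sees a 1).
row 7, column 3 = 9: in row 7, 9 can only go here (every other open cell in that row sees a 9).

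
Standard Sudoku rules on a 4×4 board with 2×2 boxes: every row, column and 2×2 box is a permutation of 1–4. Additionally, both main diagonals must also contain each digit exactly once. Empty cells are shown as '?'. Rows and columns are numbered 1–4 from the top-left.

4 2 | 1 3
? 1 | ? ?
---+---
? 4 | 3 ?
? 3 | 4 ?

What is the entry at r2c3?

r2c1 = 3: row 2 has {1}; col 1 has {4}; box has {1,2,4} → only 3 remains.
r2c3 = 2: row 2 has {1,3}; col 3 has {1,3,4}; box has {1,3}; anti-diagonal has {3,4} → only 2 remains.

2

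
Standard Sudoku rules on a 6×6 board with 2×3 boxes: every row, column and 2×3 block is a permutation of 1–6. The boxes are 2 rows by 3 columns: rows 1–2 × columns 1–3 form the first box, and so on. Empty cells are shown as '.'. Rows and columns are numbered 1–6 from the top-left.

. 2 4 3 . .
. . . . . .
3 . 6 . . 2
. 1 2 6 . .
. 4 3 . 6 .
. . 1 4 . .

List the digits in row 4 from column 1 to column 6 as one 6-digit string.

r2c3 = 5: row 2 has {}; col 3 has {1,2,3,4,6}; box has {2,4} → only 5 remains.
r3c2 = 5: row 3 has {2,3,6}; col 2 has {1,2,4}; box has {1,2,3,6} → only 5 remains.
r3c4 = 1: row 3 has {2,3,5,6}; col 4 has {3,4,6}; box has {2,6} → only 1 remains.
r3c5 = 4: row 3 has {1,2,3,5,6}; col 5 has {6}; box has {1,2,6} → only 4 remains.
r4c1 = 4: row 4 has {1,2,6}; col 1 has {3}; box has {1,2,3,5,6} → only 4 remains.
r6c2 = 6: row 6 has {1,4}; col 2 has {1,2,4,5}; box has {1,3,4} → only 6 remains.
r2c2 = 3: row 2 has {5}; col 2 has {1,2,4,5,6}; box has {2,4,5} → only 3 remains.
r2c4 = 2: row 2 has {3,5}; col 4 has {1,3,4,6}; box has {3} → only 2 remains.
r2c5 = 1: row 2 has {2,3,5}; col 5 has {4,6}; box has {2,3} → only 1 remains.
r5c4 = 5: row 5 has {3,4,6}; col 4 has {1,2,3,4,6}; box has {4,6} → only 5 remains.
r5c6 = 1: row 5 has {3,4,5,6}; col 6 has {2}; box has {4,5,6} → only 1 remains.
r6c6 = 3: row 6 has {1,4,6}; col 6 has {1,2}; box has {1,4,5,6} → only 3 remains.
r1c5 = 5: row 1 has {2,3,4}; col 5 has {1,4,6}; box has {1,2,3} → only 5 remains.
r1c6 = 6: row 1 has {2,3,4,5}; col 6 has {1,2,3}; box has {1,2,3,5} → only 6 remains.
r2c1 = 6: row 2 has {1,2,3,5}; col 1 has {3,4}; box has {2,3,4,5} → only 6 remains.
r2c6 = 4: row 2 has {1,2,3,5,6}; col 6 has {1,2,3,6}; box has {1,2,3,5,6} → only 4 remains.
r4c5 = 3: row 4 has {1,2,4,6}; col 5 has {1,4,5,6}; box has {1,2,4,6} → only 3 remains.
r4c6 = 5: row 4 has {1,2,3,4,6}; col 6 has {1,2,3,4,6}; box has {1,2,3,4,6} → only 5 remains.

412635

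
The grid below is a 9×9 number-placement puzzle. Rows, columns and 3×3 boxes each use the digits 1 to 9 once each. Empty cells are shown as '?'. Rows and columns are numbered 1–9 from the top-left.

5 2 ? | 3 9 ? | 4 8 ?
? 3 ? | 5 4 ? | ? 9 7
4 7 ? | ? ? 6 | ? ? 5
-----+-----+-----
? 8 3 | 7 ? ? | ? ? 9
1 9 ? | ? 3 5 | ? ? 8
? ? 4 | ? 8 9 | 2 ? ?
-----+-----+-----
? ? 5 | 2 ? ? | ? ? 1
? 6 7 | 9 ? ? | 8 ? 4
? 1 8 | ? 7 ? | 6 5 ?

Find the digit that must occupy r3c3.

r1c9 = 6: row 1 has {2,3,4,5,8,9}; col 9 has {1,4,5,7,8,9}; box has {4,5,7,8,9} → only 6 remains.
r2c7 = 1: row 2 has {3,4,5,7,9}; col 7 has {2,4,6,8}; box has {4,5,6,7,8,9} → only 1 remains.
r3c7 = 3: row 3 has {4,5,6,7}; col 7 has {1,2,4,6,8}; box has {1,4,5,6,7,8,9} → only 3 remains.
r3c8 = 2: row 3 has {3,4,5,6,7}; col 8 has {5,8,9}; box has {1,3,4,5,6,7,8,9} → only 2 remains.
r4c7 = 5: row 4 has {3,7,8,9}; col 7 has {1,2,3,4,6,8}; box has {2,8,9} → only 5 remains.
r5c7 = 7: row 5 has {1,3,5,8,9}; col 7 has {1,2,3,4,5,6,8}; box has {2,5,8,9} → only 7 remains.
r6c2 = 5: row 6 has {2,4,8,9}; col 2 has {1,2,3,6,7,8,9}; box has {1,3,4,8,9} → only 5 remains.
r6c9 = 3: row 6 has {2,4,5,8,9}; col 9 has {1,4,5,6,7,8,9}; box has {2,5,7,8,9} → only 3 remains.
r7c2 = 4: row 7 has {1,2,5}; col 2 has {1,2,3,5,6,7,8,9}; box has {1,5,6,7,8} → only 4 remains.
r7c5 = 6: row 7 has {1,2,4,5}; col 5 has {3,4,7,8,9}; box has {2,7,9} → only 6 remains.
r7c7 = 9: row 7 has {1,2,4,5,6}; col 7 has {1,2,3,4,5,6,7,8}; box has {1,4,5,6,8} → only 9 remains.
r8c8 = 3: row 8 has {4,6,7,8,9}; col 8 has {2,5,8,9}; box has {1,4,5,6,8,9} → only 3 remains.
r9c4 = 4: row 9 has {1,5,6,7,8}; col 4 has {2,3,5,7,9}; box has {2,6,7,9} → only 4 remains.
r9c6 = 3: row 9 has {1,4,5,6,7,8}; col 6 has {5,6,9}; box has {2,4,6,7,9} → only 3 remains.
r9c9 = 2: row 9 has {1,3,4,5,6,7,8}; col 9 has {1,3,4,5,6,7,8,9}; box has {1,3,4,5,6,8,9} → only 2 remains.
r1c3 = 1: row 1 has {2,3,4,5,6,8,9}; col 3 has {3,4,5,7,8}; box has {2,3,4,5,7} → only 1 remains.
r1c6 = 7: row 1 has {1,2,3,4,5,6,8,9}; col 6 has {3,5,6,9}; box has {3,4,5,6,9} → only 7 remains.
r2c3 = 6: row 2 has {1,3,4,5,7,9}; col 3 has {1,3,4,5,7,8}; box has {1,2,3,4,5,7} → only 6 remains.
r3c3 = 9: row 3 has {2,3,4,5,6,7}; col 3 has {1,3,4,5,6,7,8}; box has {1,2,3,4,5,6,7} → only 9 remains.

9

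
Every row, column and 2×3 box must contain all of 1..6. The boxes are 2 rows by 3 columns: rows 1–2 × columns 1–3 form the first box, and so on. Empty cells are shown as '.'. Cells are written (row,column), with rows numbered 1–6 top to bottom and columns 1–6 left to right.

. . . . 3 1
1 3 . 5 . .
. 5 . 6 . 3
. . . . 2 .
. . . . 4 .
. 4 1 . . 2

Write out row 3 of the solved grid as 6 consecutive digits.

254613

(2,5) = 6 (sole candidate).
(2,6) = 4 (sole candidate).
(3,5) = 1: row 3 has {3,5,6}; col 5 has {2,3,4,6}; box has {2,3,6} → only 1 remains.
(4,4) = 4 (sole candidate).
(4,6) = 5 (sole candidate).
(5,6) = 6 (sole candidate).
(6,4) = 3 (sole candidate).
(6,5) = 5 (sole candidate).
(1,4) = 2 (sole candidate).
(2,3) = 2 (sole candidate).
(3,3) = 4: row 3 has {1,3,5,6}; col 3 has {1,2}; box has {5} → only 4 remains.
(5,2) = 2 (sole candidate).
(5,4) = 1 (sole candidate).
(6,1) = 6 (sole candidate).
(1,2) = 6 (sole candidate).
(1,3) = 5 (sole candidate).
(3,1) = 2: row 3 has {1,3,4,5,6}; col 1 has {1,6}; box has {4,5} → only 2 remains.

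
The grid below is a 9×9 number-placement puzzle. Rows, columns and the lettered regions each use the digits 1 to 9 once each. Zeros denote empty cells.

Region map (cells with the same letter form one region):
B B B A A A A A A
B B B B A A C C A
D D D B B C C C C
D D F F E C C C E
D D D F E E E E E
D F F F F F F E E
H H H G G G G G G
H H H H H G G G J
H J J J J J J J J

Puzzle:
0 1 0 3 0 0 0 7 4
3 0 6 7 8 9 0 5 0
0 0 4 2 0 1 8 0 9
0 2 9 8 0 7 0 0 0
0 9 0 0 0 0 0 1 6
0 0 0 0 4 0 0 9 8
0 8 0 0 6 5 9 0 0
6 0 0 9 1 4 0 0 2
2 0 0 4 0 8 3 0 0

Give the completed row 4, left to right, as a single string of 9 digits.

129837645

R2C2 = 4 (sole candidate).
R2C7 = 2 (sole candidate).
R2C9 = 1 (sole candidate).
R3C5 = 5 (sole candidate).
R4C5 = 3: row 4 has {2,7,8,9}; col 5 has {1,4,5,6,8}; region has {1,6,8,9} → only 3 remains.
R4C9 = 5: row 4 has {2,3,7,8,9}; col 9 has {1,2,4,6,8,9}; region has {1,3,6,8,9} → only 5 remains.
R5C4 = 5 (sole candidate).
R5C6 = 2 (sole candidate).
R7C4 = 1 (sole candidate).
R8C7 = 7 (sole candidate).
R9C8 = 6 (sole candidate).
R9C9 = 7 (sole candidate).
R1C3 = 8 (sole candidate).
R1C5 = 2 (sole candidate).
R1C6 = 6 (sole candidate).
R1C7 = 5 (sole candidate).
R3C1 = 7 (sole candidate).
R3C8 = 3 (sole candidate).
R4C1 = 1: row 4 has {2,3,5,7,8,9}; col 1 has {2,3,6,7}; region has {2,4,7,9} → only 1 remains.
R4C8 = 4: row 4 has {1,2,3,5,7,8,9}; col 8 has {1,3,5,6,7,9}; region has {1,2,3,5,7,8,9} → only 4 remains.
R5C1 = 8 (sole candidate).
R5C3 = 3 (sole candidate).
R5C5 = 7 (sole candidate).
R5C7 = 4 (sole candidate).
R6C1 = 5 (sole candidate).
R6C4 = 6 (sole candidate).
R6C6 = 3 (sole candidate).
R6C7 = 1 (sole candidate).
R7C1 = 4 (sole candidate).
R7C3 = 7 (sole candidate).
R7C8 = 2 (sole candidate).
R7C9 = 3 (sole candidate).
R8C3 = 5 (sole candidate).
R8C8 = 8 (sole candidate).
R9C2 = 5 (sole candidate).
R9C3 = 1 (sole candidate).
R9C5 = 9 (sole candidate).
R1C1 = 9 (sole candidate).
R3C2 = 6 (sole candidate).
R4C7 = 6: row 4 has {1,2,3,4,5,7,8,9}; col 7 has {1,2,3,4,5,7,8,9}; region has {1,2,3,4,5,7,8,9} → only 6 remains.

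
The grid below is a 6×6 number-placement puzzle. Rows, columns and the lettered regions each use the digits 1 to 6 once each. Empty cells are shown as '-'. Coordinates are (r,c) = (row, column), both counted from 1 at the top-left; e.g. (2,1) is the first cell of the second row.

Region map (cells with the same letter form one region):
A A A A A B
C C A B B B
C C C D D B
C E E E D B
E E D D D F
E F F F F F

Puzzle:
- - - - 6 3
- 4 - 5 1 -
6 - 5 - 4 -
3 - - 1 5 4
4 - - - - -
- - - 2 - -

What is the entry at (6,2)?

6

(1,4) = 4 (sole candidate).
(2,1) = 2 (sole candidate).
(2,3) = 3 (sole candidate).
(2,6) = 6 (sole candidate).
(3,2) = 1 (sole candidate).
(3,4) = 3 (sole candidate).
(3,6) = 2 (sole candidate).
(5,4) = 6 (sole candidate).
(5,5) = 2 (sole candidate).
(6,1) = 5 (sole candidate).
(6,5) = 3 (sole candidate).
(6,6) = 1 (sole candidate).
(1,1) = 1 (sole candidate).
(1,3) = 2 (sole candidate).
(4,3) = 6 (sole candidate).
(5,2) = 3 (sole candidate).
(5,3) = 1 (sole candidate).
(5,6) = 5 (sole candidate).
(6,2) = 6: row 6 has {1,2,3,5}; col 2 has {1,3,4}; region has {1,2,3,5} → only 6 remains.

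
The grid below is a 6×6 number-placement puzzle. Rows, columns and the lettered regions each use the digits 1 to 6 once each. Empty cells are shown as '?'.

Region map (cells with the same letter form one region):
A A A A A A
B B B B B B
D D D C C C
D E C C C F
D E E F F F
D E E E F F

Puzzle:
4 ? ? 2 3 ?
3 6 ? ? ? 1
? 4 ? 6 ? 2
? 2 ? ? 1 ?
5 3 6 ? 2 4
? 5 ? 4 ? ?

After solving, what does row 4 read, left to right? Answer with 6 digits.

row 1, column 2 = 1 (sole candidate).
row 1, column 3 = 5 (sole candidate).
row 1, column 6 = 6 (sole candidate).
row 2, column 4 = 5 (sole candidate).
row 2, column 5 = 4 (sole candidate).
row 3, column 1 = 1 (sole candidate).
row 3, column 3 = 3 (sole candidate).
row 3, column 5 = 5 (sole candidate).
row 4, column 1 = 6: row 4 has {1,2}; col 1 has {1,3,4,5}; region has {1,3,4,5} → only 6 remains.
row 4, column 3 = 4: row 4 has {1,2,6}; col 3 has {3,5,6}; region has {1,2,5,6} → only 4 remains.
row 4, column 4 = 3: row 4 has {1,2,4,6}; col 4 has {2,4,5,6}; region has {1,2,4,5,6} → only 3 remains.
row 4, column 6 = 5: row 4 has {1,2,3,4,6}; col 6 has {1,2,4,6}; region has {2,4} → only 5 remains.

624315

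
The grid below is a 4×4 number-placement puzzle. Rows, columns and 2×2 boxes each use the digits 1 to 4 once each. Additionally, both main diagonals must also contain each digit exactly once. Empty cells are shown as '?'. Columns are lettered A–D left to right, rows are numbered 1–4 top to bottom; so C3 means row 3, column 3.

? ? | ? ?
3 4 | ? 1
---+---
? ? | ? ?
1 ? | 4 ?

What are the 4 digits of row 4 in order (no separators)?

A1 = 2 (sole candidate).
B1 = 1 (sole candidate).
C1 = 3 (sole candidate).
D1 = 4 (sole candidate).
C2 = 2 (sole candidate).
A3 = 4 (sole candidate).
B3 = 3 (sole candidate).
C3 = 1 (sole candidate).
D3 = 2 (sole candidate).
B4 = 2: row 4 has {1,4}; col 2 has {1,3,4}; box has {1,3,4} → only 2 remains.
D4 = 3: row 4 has {1,2,4}; col 4 has {1,2,4}; box has {1,2,4}; main diagonal has {1,2,4} → only 3 remains.

1243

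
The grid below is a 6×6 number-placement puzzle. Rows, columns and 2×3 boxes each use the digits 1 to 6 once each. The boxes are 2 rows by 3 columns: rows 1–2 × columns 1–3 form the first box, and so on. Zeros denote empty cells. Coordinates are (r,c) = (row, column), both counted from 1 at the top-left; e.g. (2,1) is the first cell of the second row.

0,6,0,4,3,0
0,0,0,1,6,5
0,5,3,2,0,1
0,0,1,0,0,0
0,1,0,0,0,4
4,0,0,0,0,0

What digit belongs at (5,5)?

(1,6) = 2 (sole candidate).
(3,1) = 6 (sole candidate).
(3,5) = 4 (sole candidate).
(4,1) = 2 (sole candidate).
(4,2) = 4 (sole candidate).
(4,5) = 5 (sole candidate).
(5,5) = 2: row 5 has {1,4}; col 5 has {3,4,5,6}; box has {4} → only 2 remains.

2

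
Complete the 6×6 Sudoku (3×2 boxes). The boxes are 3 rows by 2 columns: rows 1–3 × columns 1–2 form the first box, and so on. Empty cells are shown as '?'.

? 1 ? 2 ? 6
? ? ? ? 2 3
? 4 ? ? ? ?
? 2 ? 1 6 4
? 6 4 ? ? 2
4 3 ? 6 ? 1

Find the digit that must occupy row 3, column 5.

1

row 2, column 2 = 5 (sole candidate).
row 2, column 4 = 4 (sole candidate).
row 3, column 6 = 5 (sole candidate).
row 4, column 1 = 5 (sole candidate).
row 4, column 3 = 3 (sole candidate).
row 5, column 1 = 1 (sole candidate).
row 5, column 4 = 5 (sole candidate).
row 5, column 5 = 3 (sole candidate).
row 6, column 3 = 2 (sole candidate).
row 6, column 5 = 5 (sole candidate).
row 1, column 1 = 3 (sole candidate).
row 1, column 3 = 5 (sole candidate).
row 1, column 5 = 4 (sole candidate).
row 2, column 1 = 6 (sole candidate).
row 2, column 3 = 1 (sole candidate).
row 3, column 1 = 2 (sole candidate).
row 3, column 3 = 6 (sole candidate).
row 3, column 4 = 3 (sole candidate).
row 3, column 5 = 1: row 3 has {2,3,4,5,6}; col 5 has {2,3,4,5,6}; box has {2,3,4,5,6} → only 1 remains.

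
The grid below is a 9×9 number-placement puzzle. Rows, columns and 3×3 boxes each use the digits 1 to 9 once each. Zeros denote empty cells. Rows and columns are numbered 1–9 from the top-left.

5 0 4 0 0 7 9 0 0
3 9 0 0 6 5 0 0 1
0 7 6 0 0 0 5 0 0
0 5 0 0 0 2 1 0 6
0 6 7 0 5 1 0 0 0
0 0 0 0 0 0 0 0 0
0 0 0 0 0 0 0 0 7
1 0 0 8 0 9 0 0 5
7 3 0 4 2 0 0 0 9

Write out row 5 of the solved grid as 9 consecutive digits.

467951328

row 2, column 4 = 2 (sole candidate).
row 8, column 3 = 2 (sole candidate).
row 9, column 6 = 6 (sole candidate).
row 9, column 7 = 8 (sole candidate).
row 9, column 8 = 1 (sole candidate).
row 2, column 3 = 8 (sole candidate).
row 3, column 1 = 2 (sole candidate).
row 7, column 6 = 3 (sole candidate).
row 8, column 2 = 4 (sole candidate).
row 8, column 5 = 7 (sole candidate).
row 9, column 3 = 5 (sole candidate).
row 1, column 2 = 1 (sole candidate).
row 1, column 4 = 3 (sole candidate).
row 1, column 5 = 8 (sole candidate).
row 1, column 9 = 2 (sole candidate).
row 3, column 6 = 4 (sole candidate).
row 5, column 4 = 9: row 5 has {1,5,6,7}; col 4 has {2,3,4,8}; box has {1,2,5} → only 9 remains.
row 6, column 6 = 8 (sole candidate).
row 7, column 2 = 8 (sole candidate).
row 7, column 3 = 9 (sole candidate).
row 7, column 5 = 1 (sole candidate).
row 1, column 8 = 6 (sole candidate).
row 3, column 4 = 1 (sole candidate).
row 3, column 5 = 9 (sole candidate).
row 4, column 3 = 3 (sole candidate).
row 4, column 4 = 7 (sole candidate).
row 4, column 5 = 4 (sole candidate).
row 6, column 2 = 2 (sole candidate).
row 6, column 3 = 1 (sole candidate).
row 6, column 4 = 6 (sole candidate).
row 6, column 5 = 3 (sole candidate).
row 6, column 9 = 4 (sole candidate).
row 7, column 1 = 6 (sole candidate).
row 7, column 4 = 5 (sole candidate).
row 8, column 8 = 3 (sole candidate).
row 3, column 8 = 8 (sole candidate).
row 3, column 9 = 3 (sole candidate).
row 4, column 8 = 9 (sole candidate).
row 5, column 8 = 2: row 5 has {1,5,6,7,9}; col 8 has {1,3,6,8,9}; box has {1,4,6,9} → only 2 remains.
row 5, column 9 = 8: row 5 has {1,2,5,6,7,9}; col 9 has {1,2,3,4,5,6,7,9}; box has {1,2,4,6,9} → only 8 remains.
row 6, column 1 = 9 (sole candidate).
row 6, column 7 = 7 (sole candidate).
row 6, column 8 = 5 (sole candidate).
row 7, column 8 = 4 (sole candidate).
row 8, column 7 = 6 (sole candidate).
row 2, column 7 = 4 (sole candidate).
row 2, column 8 = 7 (sole candidate).
row 4, column 1 = 8 (sole candidate).
row 5, column 1 = 4: row 5 has {1,2,5,6,7,8,9}; col 1 has {1,2,3,5,6,7,8,9}; box has {1,2,3,5,6,7,8,9} → only 4 remains.
row 5, column 7 = 3: row 5 has {1,2,4,5,6,7,8,9}; col 7 has {1,4,5,6,7,8,9}; box has {1,2,4,5,6,7,8,9} → only 3 remains.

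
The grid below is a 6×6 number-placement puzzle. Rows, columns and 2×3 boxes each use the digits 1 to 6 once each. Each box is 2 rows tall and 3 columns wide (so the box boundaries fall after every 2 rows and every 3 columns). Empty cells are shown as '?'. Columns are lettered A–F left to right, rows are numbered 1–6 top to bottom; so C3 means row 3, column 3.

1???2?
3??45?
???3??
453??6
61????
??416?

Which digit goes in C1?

5

D1 = 6: row 1 has {1,2}; col 4 has {1,3,4}; box has {2,4,5} → only 6 remains.
F1 = 3: row 1 has {1,2,6}; col 6 has {6}; box has {2,4,5,6} → only 3 remains.
F2 = 1: row 2 has {3,4,5}; col 6 has {3,6}; box has {2,3,4,5,6} → only 1 remains.
A3 = 2: row 3 has {3}; col 1 has {1,3,4,6}; box has {3,4,5} → only 2 remains.
B3 = 6: row 3 has {2,3}; col 2 has {1,5}; box has {2,3,4,5} → only 6 remains.
C3 = 1: row 3 has {2,3,6}; col 3 has {3,4}; box has {2,3,4,5,6} → only 1 remains.
E3 = 4: row 3 has {1,2,3,6}; col 5 has {2,5,6}; box has {3,6} → only 4 remains.
F3 = 5: row 3 has {1,2,3,4,6}; col 6 has {1,3,6}; box has {3,4,6} → only 5 remains.
D4 = 2: row 4 has {3,4,5,6}; col 4 has {1,3,4,6}; box has {3,4,5,6} → only 2 remains.
E4 = 1: row 4 has {2,3,4,5,6}; col 5 has {2,4,5,6}; box has {2,3,4,5,6} → only 1 remains.
D5 = 5: row 5 has {1,6}; col 4 has {1,2,3,4,6}; box has {1,6} → only 5 remains.
E5 = 3: row 5 has {1,5,6}; col 5 has {1,2,4,5,6}; box has {1,5,6} → only 3 remains.
A6 = 5: row 6 has {1,4,6}; col 1 has {1,2,3,4,6}; box has {1,4,6} → only 5 remains.
F6 = 2: row 6 has {1,4,5,6}; col 6 has {1,3,5,6}; box has {1,3,5,6} → only 2 remains.
B1 = 4: row 1 has {1,2,3,6}; col 2 has {1,5,6}; box has {1,3} → only 4 remains.
C1 = 5: row 1 has {1,2,3,4,6}; col 3 has {1,3,4}; box has {1,3,4} → only 5 remains.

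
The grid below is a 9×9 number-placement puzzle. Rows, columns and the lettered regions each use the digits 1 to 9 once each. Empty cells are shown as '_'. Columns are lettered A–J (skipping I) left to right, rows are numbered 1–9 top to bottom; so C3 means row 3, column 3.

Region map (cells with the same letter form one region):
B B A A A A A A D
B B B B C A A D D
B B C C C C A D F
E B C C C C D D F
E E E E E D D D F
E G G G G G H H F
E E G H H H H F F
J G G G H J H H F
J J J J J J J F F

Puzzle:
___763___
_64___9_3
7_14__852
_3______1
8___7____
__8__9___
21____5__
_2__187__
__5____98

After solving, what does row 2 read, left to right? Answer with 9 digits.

164285973

C1 = 2 (sole candidate).
B3 = 9 (sole candidate).
E3 = 3 (sole candidate).
F3 = 6 (sole candidate).
F7 = 4 (sole candidate).
B1 = 8 (hidden single in row 1).
J1 = 9 (hidden single in row 1).
A1 = 5 (hidden single in row 1).
A2 = 1: row 2 has {3,4,6,9}; col 1 has {2,5,7,8}; region has {3,4,5,6,7,8,9} → only 1 remains.
D2 = 2: row 2 has {1,3,4,6,9}; col 4 has {4,7}; region has {1,3,4,5,6,7,8,9} → only 2 remains.
F2 = 5: row 2 has {1,2,3,4,6,9}; col 6 has {3,4,6,8,9}; region has {2,3,6,7,8,9} → only 5 remains.
E2 = 8: row 2 has {1,2,3,4,5,6,9}; col 5 has {1,3,6,7}; region has {1,3,4,6} → only 8 remains.
H2 = 7: row 2 has {1,2,3,4,5,6,8,9}; col 8 has {5,9}; region has {3,5,9} → only 7 remains.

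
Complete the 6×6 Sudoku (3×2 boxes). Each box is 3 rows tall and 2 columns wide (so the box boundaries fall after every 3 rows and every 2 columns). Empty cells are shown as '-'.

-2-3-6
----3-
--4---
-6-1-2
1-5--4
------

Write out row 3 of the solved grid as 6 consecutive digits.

314625

R1C3 = 1 (sole candidate).
R4C3 = 3 (sole candidate).
R4C5 = 5 (sole candidate).
R5C2 = 3 (sole candidate).
R5C5 = 6 (sole candidate).
R6C5 = 1 (sole candidate).
R6C6 = 3 (sole candidate).
R1C5 = 4 (sole candidate).
R3C5 = 2: row 3 has {4}; col 5 has {1,3,4,5,6}; box has {3,4,6} → only 2 remains.
R4C1 = 4 (sole candidate).
R5C4 = 2 (sole candidate).
R6C2 = 5 (sole candidate).
R6C3 = 6 (sole candidate).
R6C4 = 4 (sole candidate).
R1C1 = 5 (sole candidate).
R2C1 = 6 (sole candidate).
R2C3 = 2 (sole candidate).
R2C4 = 5 (sole candidate).
R2C6 = 1 (sole candidate).
R3C1 = 3: row 3 has {2,4}; col 1 has {1,4,5,6}; box has {2,5,6} → only 3 remains.
R3C2 = 1: row 3 has {2,3,4}; col 2 has {2,3,5,6}; box has {2,3,5,6} → only 1 remains.
R3C4 = 6: row 3 has {1,2,3,4}; col 4 has {1,2,3,4,5}; box has {1,2,3,4,5} → only 6 remains.
R3C6 = 5: row 3 has {1,2,3,4,6}; col 6 has {1,2,3,4,6}; box has {1,2,3,4,6} → only 5 remains.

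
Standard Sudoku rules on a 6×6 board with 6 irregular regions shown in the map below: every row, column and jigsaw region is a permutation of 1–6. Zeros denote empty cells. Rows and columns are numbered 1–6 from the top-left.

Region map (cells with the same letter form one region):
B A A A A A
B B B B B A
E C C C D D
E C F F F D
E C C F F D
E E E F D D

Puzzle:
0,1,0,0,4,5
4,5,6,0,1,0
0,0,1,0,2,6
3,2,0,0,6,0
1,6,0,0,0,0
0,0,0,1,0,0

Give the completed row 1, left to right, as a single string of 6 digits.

R1C1 = 2: row 1 has {1,4,5}; col 1 has {1,3,4}; region has {1,4,5,6} → only 2 remains.
R1C3 = 3: row 1 has {1,2,4,5}; col 3 has {1,6}; region has {1,4,5} → only 3 remains.
R1C4 = 6: row 1 has {1,2,3,4,5}; col 4 has {1}; region has {1,3,4,5} → only 6 remains.

213645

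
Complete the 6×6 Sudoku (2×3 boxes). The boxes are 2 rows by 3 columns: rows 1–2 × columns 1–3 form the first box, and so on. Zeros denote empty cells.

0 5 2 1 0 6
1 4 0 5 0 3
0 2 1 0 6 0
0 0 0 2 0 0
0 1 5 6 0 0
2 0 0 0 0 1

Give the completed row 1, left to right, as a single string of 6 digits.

R1C1 = 3: row 1 has {1,2,5,6}; col 1 has {1,2}; box has {1,2,4,5} → only 3 remains.
R1C5 = 4: row 1 has {1,2,3,5,6}; col 5 has {6}; box has {1,3,5,6} → only 4 remains.

352146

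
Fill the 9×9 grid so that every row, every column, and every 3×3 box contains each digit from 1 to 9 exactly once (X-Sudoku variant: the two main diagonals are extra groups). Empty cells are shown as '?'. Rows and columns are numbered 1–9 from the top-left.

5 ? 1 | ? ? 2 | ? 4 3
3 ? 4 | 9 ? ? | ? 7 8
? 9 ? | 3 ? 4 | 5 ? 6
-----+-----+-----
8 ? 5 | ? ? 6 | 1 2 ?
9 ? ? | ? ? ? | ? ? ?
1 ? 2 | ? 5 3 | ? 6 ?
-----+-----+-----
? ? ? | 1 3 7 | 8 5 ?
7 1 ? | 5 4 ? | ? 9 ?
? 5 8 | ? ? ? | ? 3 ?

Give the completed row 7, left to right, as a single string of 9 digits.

629137854

row 1, column 7 = 9: row 1 has {1,2,3,4,5}; col 7 has {1,5,8}; box has {3,4,5,6,7,8} → only 9 remains.
row 2, column 7 = 2: row 2 has {3,4,7,8,9}; col 7 has {1,5,8,9}; box has {3,4,5,6,7,8,9} → only 2 remains.
row 3, column 1 = 2: row 3 has {3,4,5,6,9}; col 1 has {1,3,5,7,8,9}; box has {1,3,4,5,9} → only 2 remains.
row 3, column 3 = 7: row 3 has {2,3,4,5,6,9}; col 3 has {1,2,4,5,8}; box has {1,2,3,4,5,9}; main diagonal has {3,5,8,9} → only 7 remains.
row 3, column 8 = 1: row 3 has {2,3,4,5,6,7,9}; col 8 has {2,3,4,5,6,7,9}; box has {2,3,4,5,6,7,8,9} → only 1 remains.
row 4, column 4 = 4: row 4 has {1,2,5,6,8}; col 4 has {1,3,5,9}; box has {3,5,6}; main diagonal has {3,5,7,8,9} → only 4 remains.
row 5, column 5 = 2: row 5 has {9}; col 5 has {3,4,5}; box has {3,4,5,6}; main diagonal has {3,4,5,7,8,9}; anti-diagonal has {1,3,5,6,7} → only 2 remains.
row 5, column 8 = 8: row 5 has {2,9}; col 8 has {1,2,3,4,5,6,7,9}; box has {1,2,6} → only 8 remains.
row 6, column 4 = 8: row 6 has {1,2,3,5,6}; col 4 has {1,3,4,5,9}; box has {2,3,4,5,6}; anti-diagonal has {1,2,3,5,6,7} → only 8 remains.
row 7, column 3 = 9: row 7 has {1,3,5,7,8}; col 3 has {1,2,4,5,7,8}; box has {1,5,7,8}; anti-diagonal has {1,2,3,5,6,7,8} → only 9 remains.
row 8, column 6 = 8: row 8 has {1,4,5,7,9}; col 6 has {2,3,4,6,7}; box has {1,3,4,5,7} → only 8 remains.
row 8, column 7 = 6: row 8 has {1,4,5,7,8,9}; col 7 has {1,2,5,8,9}; box has {3,5,8,9} → only 6 remains.
row 8, column 9 = 2: row 8 has {1,4,5,6,7,8,9}; col 9 has {3,6,8}; box has {3,5,6,8,9} → only 2 remains.
row 9, column 1 = 4: row 9 has {3,5,8}; col 1 has {1,2,3,5,7,8,9}; box has {1,5,7,8,9}; anti-diagonal has {1,2,3,5,6,7,8,9} → only 4 remains.
row 9, column 6 = 9: row 9 has {3,4,5,8}; col 6 has {2,3,4,6,7,8}; box has {1,3,4,5,7,8} → only 9 remains.
row 9, column 7 = 7: row 9 has {3,4,5,8,9}; col 7 has {1,2,5,6,8,9}; box has {2,3,5,6,8,9} → only 7 remains.
row 9, column 9 = 1: row 9 has {3,4,5,7,8,9}; col 9 has {2,3,6,8}; box has {2,3,5,6,7,8,9}; main diagonal has {2,3,4,5,7,8,9} → only 1 remains.
row 2, column 2 = 6: row 2 has {2,3,4,7,8,9}; col 2 has {1,5,9}; box has {1,2,3,4,5,7,9}; main diagonal has {1,2,3,4,5,7,8,9} → only 6 remains.
row 2, column 5 = 1: row 2 has {2,3,4,6,7,8,9}; col 5 has {2,3,4,5}; box has {2,3,4,9} → only 1 remains.
row 2, column 6 = 5: row 2 has {1,2,3,4,6,7,8,9}; col 6 has {2,3,4,6,7,8,9}; box has {1,2,3,4,9} → only 5 remains.
row 3, column 5 = 8: row 3 has {1,2,3,4,5,6,7,9}; col 5 has {1,2,3,4,5}; box has {1,2,3,4,5,9} → only 8 remains.
row 5, column 4 = 7: row 5 has {2,8,9}; col 4 has {1,3,4,5,8,9}; box has {2,3,4,5,6,8} → only 7 remains.
row 5, column 6 = 1: row 5 has {2,7,8,9}; col 6 has {2,3,4,5,6,7,8,9}; box has {2,3,4,5,6,7,8} → only 1 remains.
row 6, column 7 = 4: row 6 has {1,2,3,5,6,8}; col 7 has {1,2,5,6,7,8,9}; box has {1,2,6,8} → only 4 remains.
row 7, column 1 = 6: row 7 has {1,3,5,7,8,9}; col 1 has {1,2,3,4,5,7,8,9}; box has {1,4,5,7,8,9} → only 6 remains.
row 7, column 2 = 2: row 7 has {1,3,5,6,7,8,9}; col 2 has {1,5,6,9}; box has {1,4,5,6,7,8,9} → only 2 remains.
row 7, column 9 = 4: row 7 has {1,2,3,5,6,7,8,9}; col 9 has {1,2,3,6,8}; box has {1,2,3,5,6,7,8,9} → only 4 remains.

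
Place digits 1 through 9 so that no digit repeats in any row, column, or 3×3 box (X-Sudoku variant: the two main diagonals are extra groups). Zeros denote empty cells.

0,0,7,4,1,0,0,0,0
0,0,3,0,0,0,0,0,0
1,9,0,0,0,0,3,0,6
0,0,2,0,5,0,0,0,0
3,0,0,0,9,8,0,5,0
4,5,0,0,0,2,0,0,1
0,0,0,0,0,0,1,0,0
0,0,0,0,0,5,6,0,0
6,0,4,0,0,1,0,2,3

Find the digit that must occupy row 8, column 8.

7

row 3, column 6 = 7: row 3 has {1,3,6,9}; col 6 has {1,2,5,8}; box has {1,4} → only 7 remains.
row 4, column 6 = 4: row 4 has {2,5}; col 6 has {1,2,5,7,8}; box has {2,5,8,9}; anti-diagonal has {3,6,9} → only 4 remains.
row 6, column 4 = 7: row 6 has {1,2,4,5}; col 4 has {4}; box has {2,4,5,8,9}; anti-diagonal has {3,4,6,9} → only 7 remains.
row 4, column 4 = 6: row 4 has {2,4,5}; col 4 has {4,7}; box has {2,4,5,7,8,9}; main diagonal has {1,2,3,9} → only 6 remains.
row 5, column 4 = 1: row 5 has {3,5,8,9}; col 4 has {4,6,7}; box has {2,4,5,6,7,8,9} → only 1 remains.
row 6, column 5 = 3: row 6 has {1,2,4,5,7}; col 5 has {1,5,9}; box has {1,2,4,5,6,7,8,9} → only 3 remains.
row 5, column 3 = 6: row 5 has {1,3,5,8,9}; col 3 has {2,3,4,7}; box has {2,3,4,5} → only 6 remains.
row 5, column 2 = 7: row 5 has {1,3,5,6,8,9}; col 2 has {5,9}; box has {2,3,4,5,6} → only 7 remains.
row 9, column 2 = 8: row 9 has {1,2,3,4,6}; col 2 has {5,7,9}; box has {4,6} → only 8 remains.
row 9, column 4 = 9: row 9 has {1,2,3,4,6,8}; col 4 has {1,4,6,7}; box has {1,5} → only 9 remains.
row 9, column 5 = 7: row 9 has {1,2,3,4,6,8,9}; col 5 has {1,3,5,9}; box has {1,5,9} → only 7 remains.
row 9, column 7 = 5: row 9 has {1,2,3,4,6,7,8,9}; col 7 has {1,3,6}; box has {1,2,3,6} → only 5 remains.
row 2, column 2 = 4: row 2 has {3}; col 2 has {5,7,8,9}; box has {1,3,7,9}; main diagonal has {1,2,3,6,9} → only 4 remains.
row 4, column 2 = 1: row 4 has {2,4,5,6}; col 2 has {4,5,7,8,9}; box has {2,3,4,5,6,7} → only 1 remains.
row 7, column 3 = 5: row 7 has {1}; col 3 has {2,3,4,6,7}; box has {4,6,8}; anti-diagonal has {3,4,6,7,9} → only 5 remains.
row 8, column 2 = 2: row 8 has {5,6}; col 2 has {1,4,5,7,8,9}; box has {4,5,6,8}; anti-diagonal has {3,4,5,6,7,9} → only 2 remains.
row 1, column 2 = 6: row 1 has {1,4,7}; col 2 has {1,2,4,5,7,8,9}; box has {1,3,4,7,9} → only 6 remains.
row 1, column 9 = 8: row 1 has {1,4,6,7}; col 9 has {1,3,6}; box has {3,6}; anti-diagonal has {2,3,4,5,6,7,9} → only 8 remains.
row 2, column 8 = 1: row 2 has {3,4}; col 8 has {2,5}; box has {3,6,8}; anti-diagonal has {2,3,4,5,6,7,8,9} → only 1 remains.
row 3, column 3 = 8: row 3 has {1,3,6,7,9}; col 3 has {2,3,4,5,6,7}; box has {1,3,4,6,7,9}; main diagonal has {1,2,3,4,6,9} → only 8 remains.
row 3, column 5 = 2: row 3 has {1,3,6,7,8,9}; col 5 has {1,3,5,7,9}; box has {1,4,7} → only 2 remains.
row 3, column 8 = 4: row 3 has {1,2,3,6,7,8,9}; col 8 has {1,2,5}; box has {1,3,6,8} → only 4 remains.
row 6, column 3 = 9: row 6 has {1,2,3,4,5,7}; col 3 has {2,3,4,5,6,7,8}; box has {1,2,3,4,5,6,7} → only 9 remains.
row 6, column 7 = 8: row 6 has {1,2,3,4,5,7,9}; col 7 has {1,3,5,6}; box has {1,5} → only 8 remains.
row 6, column 8 = 6: row 6 has {1,2,3,4,5,7,8,9}; col 8 has {1,2,4,5}; box has {1,5,8} → only 6 remains.
row 7, column 2 = 3: row 7 has {1,5}; col 2 has {1,2,4,5,6,7,8,9}; box has {2,4,5,6,8} → only 3 remains.
row 7, column 6 = 6: row 7 has {1,3,5}; col 6 has {1,2,4,5,7,8}; box has {1,5,7,9} → only 6 remains.
row 8, column 3 = 1: row 8 has {2,5,6}; col 3 has {2,3,4,5,6,7,8,9}; box has {2,3,4,5,6,8} → only 1 remains.
row 8, column 8 = 7: row 8 has {1,2,5,6}; col 8 has {1,2,4,5,6}; box has {1,2,3,5,6}; main diagonal has {1,2,3,4,6,8,9} → only 7 remains.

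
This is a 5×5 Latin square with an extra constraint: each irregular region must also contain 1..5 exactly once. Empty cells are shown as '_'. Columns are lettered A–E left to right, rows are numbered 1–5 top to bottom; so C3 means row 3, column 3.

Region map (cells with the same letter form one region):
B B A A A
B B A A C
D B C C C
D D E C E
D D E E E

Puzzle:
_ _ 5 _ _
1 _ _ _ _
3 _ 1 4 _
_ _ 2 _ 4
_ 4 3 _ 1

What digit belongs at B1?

2

C2 = 4: row 2 has {1}; col 3 has {1,2,3,5}; region has {5} → only 4 remains.
A4 = 5: row 4 has {2,4}; col 1 has {1,3}; region has {3,4} → only 5 remains.
B4 = 1: row 4 has {2,4,5}; col 2 has {4}; region has {3,4,5} → only 1 remains.
D4 = 3: row 4 has {1,2,4,5}; col 4 has {4}; region has {1,4} → only 3 remains.
A5 = 2: row 5 has {1,3,4}; col 1 has {1,3,5}; region has {1,3,4,5} → only 2 remains.
D5 = 5: row 5 has {1,2,3,4}; col 4 has {3,4}; region has {1,2,3,4} → only 5 remains.
A1 = 4: row 1 has {5}; col 1 has {1,2,3,5}; region has {1} → only 4 remains.
D2 = 2: row 2 has {1,4}; col 4 has {3,4,5}; region has {4,5} → only 2 remains.
E2 = 5: row 2 has {1,2,4}; col 5 has {1,4}; region has {1,3,4} → only 5 remains.
E3 = 2: row 3 has {1,3,4}; col 5 has {1,4,5}; region has {1,3,4,5} → only 2 remains.
D1 = 1: row 1 has {4,5}; col 4 has {2,3,4,5}; region has {2,4,5} → only 1 remains.
E1 = 3: row 1 has {1,4,5}; col 5 has {1,2,4,5}; region has {1,2,4,5} → only 3 remains.
B2 = 3: row 2 has {1,2,4,5}; col 2 has {1,4}; region has {1,4} → only 3 remains.
B3 = 5: row 3 has {1,2,3,4}; col 2 has {1,3,4}; region has {1,3,4} → only 5 remains.
B1 = 2: row 1 has {1,3,4,5}; col 2 has {1,3,4,5}; region has {1,3,4,5} → only 2 remains.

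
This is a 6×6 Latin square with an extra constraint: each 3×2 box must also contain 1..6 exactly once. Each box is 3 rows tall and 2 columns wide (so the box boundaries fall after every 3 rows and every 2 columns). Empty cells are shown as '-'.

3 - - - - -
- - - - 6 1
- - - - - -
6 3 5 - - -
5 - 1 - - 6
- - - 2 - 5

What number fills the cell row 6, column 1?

row 4, column 4 = 4 (sole candidate).
row 4, column 6 = 2 (sole candidate).
row 5, column 4 = 3 (sole candidate).
row 5, column 5 = 4 (sole candidate).
row 6, column 3 = 6 (sole candidate).
row 1, column 6 = 4 (sole candidate).
row 2, column 4 = 5 (sole candidate).
row 3, column 6 = 3 (sole candidate).
row 4, column 5 = 1 (sole candidate).
row 5, column 2 = 2 (sole candidate).
row 6, column 5 = 3 (sole candidate).
row 1, column 3 = 2 (sole candidate).
row 1, column 5 = 5 (sole candidate).
row 2, column 2 = 4 (sole candidate).
row 2, column 3 = 3 (sole candidate).
row 3, column 3 = 4 (sole candidate).
row 3, column 5 = 2 (sole candidate).
row 6, column 2 = 1 (sole candidate).
row 1, column 2 = 6 (sole candidate).
row 1, column 4 = 1 (sole candidate).
row 2, column 1 = 2 (sole candidate).
row 3, column 1 = 1 (sole candidate).
row 3, column 2 = 5 (sole candidate).
row 3, column 4 = 6 (sole candidate).
row 6, column 1 = 4: row 6 has {1,2,3,5,6}; col 1 has {1,2,3,5,6}; box has {1,2,3,5,6} → only 4 remains.

4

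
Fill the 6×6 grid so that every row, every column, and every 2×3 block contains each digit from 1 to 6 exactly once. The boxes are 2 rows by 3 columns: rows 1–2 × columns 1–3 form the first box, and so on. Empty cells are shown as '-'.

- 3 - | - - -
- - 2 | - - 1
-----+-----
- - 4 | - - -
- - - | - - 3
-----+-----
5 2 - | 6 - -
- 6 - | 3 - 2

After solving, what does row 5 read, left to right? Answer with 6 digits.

row 5, column 6 = 4: row 5 has {2,5,6}; col 6 has {1,2,3}; box has {2,3,6} → only 4 remains.
row 6, column 3 = 1: row 6 has {2,3,6}; col 3 has {2,4}; box has {2,5,6} → only 1 remains.
row 6, column 5 = 5: row 6 has {1,2,3,6}; col 5 has {}; box has {2,3,4,6} → only 5 remains.
row 5, column 3 = 3: row 5 has {2,4,5,6}; col 3 has {1,2,4}; box has {1,2,5,6} → only 3 remains.
row 5, column 5 = 1: row 5 has {2,3,4,5,6}; col 5 has {5}; box has {2,3,4,5,6} → only 1 remains.

523614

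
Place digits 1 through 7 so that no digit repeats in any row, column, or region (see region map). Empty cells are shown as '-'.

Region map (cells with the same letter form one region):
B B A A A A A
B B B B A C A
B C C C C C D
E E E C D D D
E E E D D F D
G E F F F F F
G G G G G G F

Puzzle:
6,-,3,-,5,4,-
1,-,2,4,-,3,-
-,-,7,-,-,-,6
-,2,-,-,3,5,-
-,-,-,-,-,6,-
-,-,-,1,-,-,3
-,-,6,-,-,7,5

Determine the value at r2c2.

r1c2 = 7: row 1 has {3,4,5,6}; col 2 has {2}; region has {1,2,4,6} → only 7 remains.
r1c4 = 2: row 1 has {3,4,5,6,7}; col 4 has {1,4}; region has {3,4,5} → only 2 remains.
r1c7 = 1: row 1 has {2,3,4,5,6,7}; col 7 has {3,5,6}; region has {2,3,4,5} → only 1 remains.
r2c2 = 5: row 2 has {1,2,3,4}; col 2 has {2,7}; region has {1,2,4,6,7} → only 5 remains.

5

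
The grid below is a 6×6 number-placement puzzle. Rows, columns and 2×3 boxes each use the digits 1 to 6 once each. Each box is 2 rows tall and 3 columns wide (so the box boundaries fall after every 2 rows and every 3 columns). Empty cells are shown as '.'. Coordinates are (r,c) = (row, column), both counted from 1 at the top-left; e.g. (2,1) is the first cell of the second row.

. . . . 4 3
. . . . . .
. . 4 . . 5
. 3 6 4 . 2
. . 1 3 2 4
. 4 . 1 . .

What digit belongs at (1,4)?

2

(3,4) = 6 (sole candidate).
(4,5) = 1 (sole candidate).
(6,6) = 6 (sole candidate).
(2,6) = 1 (sole candidate).
(3,5) = 3 (sole candidate).
(4,1) = 5 (sole candidate).
(5,1) = 6 (sole candidate).
(5,2) = 5 (sole candidate).
(6,5) = 5 (sole candidate).
(2,5) = 6 (sole candidate).
(2,2) = 2 (sole candidate).
(2,4) = 5 (sole candidate).
(3,2) = 1 (sole candidate).
(1,1) = 1 (sole candidate).
(1,2) = 6 (sole candidate).
(1,3) = 5 (sole candidate).
(1,4) = 2: row 1 has {1,3,4,5,6}; col 4 has {1,3,4,5,6}; box has {1,3,4,5,6} → only 2 remains.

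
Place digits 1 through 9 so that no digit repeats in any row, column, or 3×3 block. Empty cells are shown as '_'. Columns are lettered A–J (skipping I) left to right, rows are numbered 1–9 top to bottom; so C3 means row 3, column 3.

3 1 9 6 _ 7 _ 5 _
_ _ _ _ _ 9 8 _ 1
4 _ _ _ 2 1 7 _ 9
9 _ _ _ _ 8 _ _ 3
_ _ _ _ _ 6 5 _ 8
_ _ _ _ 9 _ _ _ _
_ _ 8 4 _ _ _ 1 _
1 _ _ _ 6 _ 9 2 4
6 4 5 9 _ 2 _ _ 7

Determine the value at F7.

3

J1 = 2: row 1 has {1,3,5,6,7,9}; col 9 has {1,3,4,7,8,9}; box has {1,5,7,8,9} → only 2 remains.
C3 = 6: row 3 has {1,2,4,7,9}; col 3 has {5,8,9}; box has {1,3,4,9} → only 6 remains.
H3 = 3: row 3 has {1,2,4,6,7,9}; col 8 has {1,2,5}; box has {1,2,5,7,8,9} → only 3 remains.
J6 = 6: row 6 has {9}; col 9 has {1,2,3,4,7,8,9}; box has {3,5,8} → only 6 remains.
J7 = 5: row 7 has {1,4,8}; col 9 has {1,2,3,4,6,7,8,9}; box has {1,2,4,7,9} → only 5 remains.
G9 = 3: row 9 has {2,4,5,6,7,9}; col 7 has {5,7,8,9}; box has {1,2,4,5,7,9} → only 3 remains.
H9 = 8: row 9 has {2,3,4,5,6,7,9}; col 8 has {1,2,3,5}; box has {1,2,3,4,5,7,9} → only 8 remains.
G1 = 4: row 1 has {1,2,3,5,6,7,9}; col 7 has {3,5,7,8,9}; box has {1,2,3,5,7,8,9} → only 4 remains.
H2 = 6: row 2 has {1,8,9}; col 8 has {1,2,3,5,8}; box has {1,2,3,4,5,7,8,9} → only 6 remains.
F7 = 3: row 7 has {1,4,5,8}; col 6 has {1,2,6,7,8,9}; box has {2,4,6,9} → only 3 remains.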